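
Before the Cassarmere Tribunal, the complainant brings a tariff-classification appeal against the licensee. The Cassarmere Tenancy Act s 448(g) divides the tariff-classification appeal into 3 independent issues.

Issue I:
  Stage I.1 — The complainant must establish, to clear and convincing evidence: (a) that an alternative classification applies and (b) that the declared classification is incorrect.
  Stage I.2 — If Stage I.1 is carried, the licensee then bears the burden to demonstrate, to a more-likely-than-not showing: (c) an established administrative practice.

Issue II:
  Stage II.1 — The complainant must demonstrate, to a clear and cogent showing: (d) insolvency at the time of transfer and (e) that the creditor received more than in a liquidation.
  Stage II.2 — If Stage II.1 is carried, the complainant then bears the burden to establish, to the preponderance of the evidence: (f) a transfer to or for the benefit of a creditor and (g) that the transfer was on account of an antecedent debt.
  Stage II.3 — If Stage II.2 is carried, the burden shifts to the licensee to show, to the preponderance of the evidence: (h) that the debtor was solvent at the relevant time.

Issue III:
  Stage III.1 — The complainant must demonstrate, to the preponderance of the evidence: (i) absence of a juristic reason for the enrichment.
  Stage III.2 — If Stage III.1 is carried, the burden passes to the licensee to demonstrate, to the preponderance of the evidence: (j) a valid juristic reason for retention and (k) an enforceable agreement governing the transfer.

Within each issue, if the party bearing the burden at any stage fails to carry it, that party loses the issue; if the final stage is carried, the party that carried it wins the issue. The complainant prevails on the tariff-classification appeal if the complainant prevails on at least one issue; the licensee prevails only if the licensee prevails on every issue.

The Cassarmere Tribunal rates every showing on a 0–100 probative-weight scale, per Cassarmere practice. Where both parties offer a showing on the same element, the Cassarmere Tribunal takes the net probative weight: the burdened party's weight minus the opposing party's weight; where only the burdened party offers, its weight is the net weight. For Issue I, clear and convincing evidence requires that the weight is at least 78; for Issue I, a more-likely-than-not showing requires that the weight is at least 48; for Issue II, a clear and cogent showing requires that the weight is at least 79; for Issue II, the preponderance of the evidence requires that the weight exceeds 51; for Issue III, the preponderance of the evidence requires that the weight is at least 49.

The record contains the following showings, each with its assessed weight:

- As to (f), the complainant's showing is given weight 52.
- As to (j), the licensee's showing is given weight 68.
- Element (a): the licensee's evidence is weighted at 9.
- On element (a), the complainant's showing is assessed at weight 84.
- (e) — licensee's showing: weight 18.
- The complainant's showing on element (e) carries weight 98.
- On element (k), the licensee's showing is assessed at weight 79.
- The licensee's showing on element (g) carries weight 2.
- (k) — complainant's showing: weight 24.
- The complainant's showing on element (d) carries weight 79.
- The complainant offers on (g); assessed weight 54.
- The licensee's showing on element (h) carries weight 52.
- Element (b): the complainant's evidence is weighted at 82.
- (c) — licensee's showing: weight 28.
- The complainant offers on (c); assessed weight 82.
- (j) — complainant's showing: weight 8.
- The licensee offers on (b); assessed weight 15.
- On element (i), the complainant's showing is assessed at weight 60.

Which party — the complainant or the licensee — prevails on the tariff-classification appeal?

licensee

— Issue I —
Stage I.1 — burden on complainant; standard: clear and convincing evidence (weight is at least 78).
    (a): 84 − 9 = 75 < 78 [not met]
    (b): 82 − 15 = 67 < 78 [not met]
  Stage I.1 not carried; the complainant fails its burden.
The analysis ends at Stage I.1; the licensee prevails on this issue.
— Issue II —
At Stage II.1 the complainant must meet a clear and cogent showing (weight is at least 79): on (d) the weight is 79, which does reach 79, so (d) meets the standard; on (e) the weight is 98 less the opposing 18 gives net 80, ≥ 79, so (e) meets the standard.
  Stage II.1 carried; the burden remains with the complainant.
At Stage II.2 the complainant must meet the preponderance of the evidence (weight exceeds 51): on (f) the weight is 52, > 51, so (f) meets the standard; on (g) the weight is 54 less the opposing 2 gives net 52, which does exceed 51, so (g) meets the standard.
  The complainant carries Stage II.2; the licensee now bears the burden.
At Stage II.3 the licensee must meet the preponderance of the evidence (weight exceeds 51): on (h) the weight is 52, which does exceed 51, so (h) meets the standard.
  Stage II.3 carried; the final stage is satisfied.
All stages carried — the licensee prevails on this issue.
— Issue III —
At Stage III.1 the complainant must meet the preponderance of the evidence (weight is at least 49): on (i) the weight is 60, which does reach 49, so (i) meets the standard.
  Stage III.1 is satisfied; the onus moves to the licensee.
At Stage III.2 the licensee must meet the preponderance of the evidence (weight is at least 49): on (j) the weight is 68 less the opposing 8 gives net 60, ≥ 49, so (j) meets the standard; on (k) the weight is 79 less the opposing 24 gives net 55, ≥ 49, so (k) meets the standard.
  All elements met at the final stage.
Every stage carried; the licensee prevails on this issue.
Per-issue: Issue I → licensee; Issue II → licensee; Issue III → licensee. The complainant must prevail on at least one issue; overall, the licensee prevails.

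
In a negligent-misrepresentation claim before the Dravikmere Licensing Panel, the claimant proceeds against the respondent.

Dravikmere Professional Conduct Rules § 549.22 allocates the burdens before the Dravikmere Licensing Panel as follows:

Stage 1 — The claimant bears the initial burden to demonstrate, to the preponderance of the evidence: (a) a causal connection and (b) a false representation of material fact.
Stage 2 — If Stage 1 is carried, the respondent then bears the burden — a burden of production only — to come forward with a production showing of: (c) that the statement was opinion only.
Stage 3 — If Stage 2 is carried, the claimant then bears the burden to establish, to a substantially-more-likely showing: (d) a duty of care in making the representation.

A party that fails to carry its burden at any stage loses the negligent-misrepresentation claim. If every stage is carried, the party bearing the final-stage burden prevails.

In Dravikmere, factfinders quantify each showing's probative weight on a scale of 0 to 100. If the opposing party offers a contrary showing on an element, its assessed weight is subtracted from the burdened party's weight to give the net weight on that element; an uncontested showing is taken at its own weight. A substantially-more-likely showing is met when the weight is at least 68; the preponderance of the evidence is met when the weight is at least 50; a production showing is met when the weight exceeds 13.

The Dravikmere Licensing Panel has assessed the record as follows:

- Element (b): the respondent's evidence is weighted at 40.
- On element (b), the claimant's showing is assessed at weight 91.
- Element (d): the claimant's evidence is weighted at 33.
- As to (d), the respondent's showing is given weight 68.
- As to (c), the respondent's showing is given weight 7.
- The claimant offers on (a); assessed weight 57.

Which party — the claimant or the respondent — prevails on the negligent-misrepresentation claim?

Stage 1 — burden on claimant; standard: the preponderance of the evidence (weight is at least 50).
    (a): 57 ≥ 50 [met]
    (b): 91 − 40 = 51 ≥ 50 [met]
  Stage 1 is satisfied; the onus moves to the respondent.
Stage 2 — burden on respondent; standard: a production showing (weight exceeds 13).
    (c): 7 ≤ 13 [not met]
  Stage 2 not carried; the respondent fails its burden.
The analysis ends at Stage 2; the claimant prevails.

claimant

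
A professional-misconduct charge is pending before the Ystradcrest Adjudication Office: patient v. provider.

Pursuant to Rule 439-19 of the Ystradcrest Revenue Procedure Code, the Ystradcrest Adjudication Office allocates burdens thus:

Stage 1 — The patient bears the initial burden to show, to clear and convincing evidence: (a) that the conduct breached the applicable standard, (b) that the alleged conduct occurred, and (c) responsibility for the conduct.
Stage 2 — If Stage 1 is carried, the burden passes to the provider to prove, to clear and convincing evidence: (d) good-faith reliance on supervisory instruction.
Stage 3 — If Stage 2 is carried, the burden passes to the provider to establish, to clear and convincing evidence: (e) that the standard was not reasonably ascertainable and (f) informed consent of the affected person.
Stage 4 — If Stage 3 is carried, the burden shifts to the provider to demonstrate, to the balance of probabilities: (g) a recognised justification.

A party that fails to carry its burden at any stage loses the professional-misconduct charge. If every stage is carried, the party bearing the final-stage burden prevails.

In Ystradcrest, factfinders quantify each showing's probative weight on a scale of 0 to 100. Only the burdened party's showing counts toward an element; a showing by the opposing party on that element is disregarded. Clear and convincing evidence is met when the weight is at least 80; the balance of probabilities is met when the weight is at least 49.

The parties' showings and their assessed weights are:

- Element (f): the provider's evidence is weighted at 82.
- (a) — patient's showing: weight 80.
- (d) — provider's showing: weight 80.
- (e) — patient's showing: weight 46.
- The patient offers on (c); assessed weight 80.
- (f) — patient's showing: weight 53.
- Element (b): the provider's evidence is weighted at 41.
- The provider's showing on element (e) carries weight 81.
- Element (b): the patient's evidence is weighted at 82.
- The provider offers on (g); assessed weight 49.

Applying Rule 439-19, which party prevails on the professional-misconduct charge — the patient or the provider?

provider

Stage 1 — burden on patient; standard: clear and convincing evidence (weight is at least 80).
    (a): 80 ≥ 80 [met]
    (b): 82 (provider's 41 disregarded) ≥ 80 [met]
    (c): 80 ≥ 80 [met]
  All elements met. The burden passes to the provider.
Stage 2 — burden on provider; standard: clear and convincing evidence (weight is at least 80).
    (d): 80 ≥ 80 [met]
  Stage 2 is satisfied; the provider continues to bear the burden.
Stage 3 — burden on provider; standard: clear and convincing evidence (weight is at least 80).
    (e): 81 (patient's 46 disregarded) ≥ 80 [met]
    (f): 82 (patient's 53 disregarded) ≥ 80 [met]
  All elements met. The provider retains the burden for Stage 4.
Stage 4 — burden on provider; standard: the balance of probabilities (weight is at least 49).
    (g): 49 ≥ 49 [met]
  The provider carries the last stage.
With every stage satisfied, the provider prevails.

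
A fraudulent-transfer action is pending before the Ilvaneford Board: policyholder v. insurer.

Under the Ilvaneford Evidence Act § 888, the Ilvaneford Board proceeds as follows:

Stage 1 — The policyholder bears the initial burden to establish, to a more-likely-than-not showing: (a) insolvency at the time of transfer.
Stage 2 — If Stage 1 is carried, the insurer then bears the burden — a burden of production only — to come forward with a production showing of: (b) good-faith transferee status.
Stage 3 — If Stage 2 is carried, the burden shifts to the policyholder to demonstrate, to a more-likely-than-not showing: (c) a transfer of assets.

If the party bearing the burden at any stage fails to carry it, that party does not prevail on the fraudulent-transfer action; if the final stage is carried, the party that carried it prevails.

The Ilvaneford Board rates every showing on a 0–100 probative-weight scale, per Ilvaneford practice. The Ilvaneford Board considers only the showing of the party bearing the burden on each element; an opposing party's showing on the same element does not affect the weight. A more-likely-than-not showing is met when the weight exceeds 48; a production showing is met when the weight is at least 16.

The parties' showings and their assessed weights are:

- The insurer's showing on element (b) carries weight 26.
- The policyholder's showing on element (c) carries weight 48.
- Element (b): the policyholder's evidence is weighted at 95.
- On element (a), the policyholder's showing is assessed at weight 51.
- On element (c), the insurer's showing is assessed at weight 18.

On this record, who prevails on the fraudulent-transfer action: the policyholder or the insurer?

insurer

At Stage 1 the policyholder must meet a more-likely-than-not showing (weight exceeds 48): on (a) the weight is 51, which does exceed 48, so (a) meets the standard.
  All elements met. The burden passes to the insurer.
At Stage 2 the insurer must meet a production showing (weight is at least 16): on (b) the weight is 26 (the policyholder's 95 is given no effect), which does reach 16, so (b) meets the standard.
  All elements met. The burden passes to the policyholder.
At Stage 3 the policyholder must meet a more-likely-than-not showing (weight exceeds 48): on (c) the weight is 48 (the insurer's 18 is given no effect), which does not exceed 48, so (c) does not meet the standard.
  Stage 3 not carried; the policyholder fails its burden.
The analysis ends at Stage 3; the insurer prevails.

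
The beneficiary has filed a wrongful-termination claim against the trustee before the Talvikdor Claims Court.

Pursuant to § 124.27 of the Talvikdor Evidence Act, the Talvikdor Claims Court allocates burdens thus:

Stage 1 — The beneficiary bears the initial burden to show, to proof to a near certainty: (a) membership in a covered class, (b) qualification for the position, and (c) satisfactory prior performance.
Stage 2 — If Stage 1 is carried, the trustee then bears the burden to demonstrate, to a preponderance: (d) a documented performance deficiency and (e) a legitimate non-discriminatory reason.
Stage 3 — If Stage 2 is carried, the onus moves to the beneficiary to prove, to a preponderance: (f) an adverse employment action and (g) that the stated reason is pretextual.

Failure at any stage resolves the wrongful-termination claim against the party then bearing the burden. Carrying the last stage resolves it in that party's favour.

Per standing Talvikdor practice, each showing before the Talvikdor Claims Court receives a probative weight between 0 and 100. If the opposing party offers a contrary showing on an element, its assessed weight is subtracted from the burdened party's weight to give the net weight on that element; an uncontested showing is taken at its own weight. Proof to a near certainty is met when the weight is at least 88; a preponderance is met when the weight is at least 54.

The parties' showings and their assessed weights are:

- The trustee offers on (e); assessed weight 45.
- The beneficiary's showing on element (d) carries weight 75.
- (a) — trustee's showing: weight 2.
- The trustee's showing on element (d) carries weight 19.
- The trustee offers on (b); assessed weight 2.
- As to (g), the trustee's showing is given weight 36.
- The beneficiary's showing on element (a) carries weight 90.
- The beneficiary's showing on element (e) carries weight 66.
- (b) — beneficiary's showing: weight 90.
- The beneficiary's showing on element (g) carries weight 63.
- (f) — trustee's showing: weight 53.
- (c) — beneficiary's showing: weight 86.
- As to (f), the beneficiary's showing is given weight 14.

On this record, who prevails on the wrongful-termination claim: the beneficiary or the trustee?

trustee

Stage 1 (beneficiary, proof to a near certainty, weight is at least 88): (a) net 90−2=88 ≥ 88 — meets; (b) net 90−2=88 ≥ 88 — meets; (c) 86 < 88 — fails.
  Stage 1 not carried; the beneficiary fails its burden.
The trustee prevails.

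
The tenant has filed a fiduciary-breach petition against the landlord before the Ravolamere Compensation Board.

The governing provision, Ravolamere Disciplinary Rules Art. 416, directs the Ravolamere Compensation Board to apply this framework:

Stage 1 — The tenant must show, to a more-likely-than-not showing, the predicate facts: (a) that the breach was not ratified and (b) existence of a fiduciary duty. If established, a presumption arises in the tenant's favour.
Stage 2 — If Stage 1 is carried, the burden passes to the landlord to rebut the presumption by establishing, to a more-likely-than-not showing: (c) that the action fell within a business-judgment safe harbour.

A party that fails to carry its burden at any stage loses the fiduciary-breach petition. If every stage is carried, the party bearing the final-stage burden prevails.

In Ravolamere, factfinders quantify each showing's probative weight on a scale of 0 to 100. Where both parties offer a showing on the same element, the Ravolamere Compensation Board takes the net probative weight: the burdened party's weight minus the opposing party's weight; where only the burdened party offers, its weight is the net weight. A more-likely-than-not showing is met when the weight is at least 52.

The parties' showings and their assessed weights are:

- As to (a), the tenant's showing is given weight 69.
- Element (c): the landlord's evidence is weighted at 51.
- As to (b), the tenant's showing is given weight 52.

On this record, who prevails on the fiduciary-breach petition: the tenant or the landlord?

tenant

Stage 1 — burden on tenant; standard: a more-likely-than-not showing (weight is at least 52).
    (a): 69 ≥ 52 [met]
    (b): 52 ≥ 52 [met]
  Stage 1 is satisfied; the onus moves to the landlord.
Stage 2 — burden on landlord; standard: a more-likely-than-not showing (weight is at least 52).
    (c): 51 < 52 [not met]
  The landlord does not carry Stage 2.
The tenant prevails.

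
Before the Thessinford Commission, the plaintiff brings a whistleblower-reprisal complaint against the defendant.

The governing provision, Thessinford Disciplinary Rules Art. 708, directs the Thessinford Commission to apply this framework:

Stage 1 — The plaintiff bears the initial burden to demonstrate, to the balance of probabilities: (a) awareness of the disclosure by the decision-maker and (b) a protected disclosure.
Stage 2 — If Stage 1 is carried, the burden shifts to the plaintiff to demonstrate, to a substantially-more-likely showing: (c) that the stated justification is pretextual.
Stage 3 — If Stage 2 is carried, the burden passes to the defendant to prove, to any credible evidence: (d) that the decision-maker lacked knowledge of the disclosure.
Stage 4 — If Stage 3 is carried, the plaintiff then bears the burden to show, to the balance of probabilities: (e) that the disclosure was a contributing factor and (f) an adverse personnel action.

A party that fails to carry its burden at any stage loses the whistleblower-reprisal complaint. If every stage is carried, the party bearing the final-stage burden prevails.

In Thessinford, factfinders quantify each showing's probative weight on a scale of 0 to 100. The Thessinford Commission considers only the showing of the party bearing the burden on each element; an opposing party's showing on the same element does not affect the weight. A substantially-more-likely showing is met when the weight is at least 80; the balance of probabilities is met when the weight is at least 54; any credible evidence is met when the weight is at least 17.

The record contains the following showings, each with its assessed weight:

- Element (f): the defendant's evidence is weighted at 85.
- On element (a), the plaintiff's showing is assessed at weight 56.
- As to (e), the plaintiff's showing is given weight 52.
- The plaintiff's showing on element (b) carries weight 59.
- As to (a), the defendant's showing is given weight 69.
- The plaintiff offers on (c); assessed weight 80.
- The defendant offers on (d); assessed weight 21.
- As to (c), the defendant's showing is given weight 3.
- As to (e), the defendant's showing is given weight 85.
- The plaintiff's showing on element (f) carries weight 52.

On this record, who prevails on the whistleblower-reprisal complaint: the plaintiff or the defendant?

Stage 1 (plaintiff, the balance of probabilities, weight is at least 54): (a) 56 (defendant's 69 disregarded) ≥ 54 — meets; (b) 59 ≥ 54 — meets.
  Stage 1 is satisfied; the plaintiff continues to bear the burden.
Stage 2 (plaintiff, a substantially-more-likely showing, weight is at least 80): (c) 80 (defendant's 3 disregarded) ≥ 80 — meets.
  The plaintiff carries Stage 2; the defendant now bears the burden.
Stage 3 (defendant, any credible evidence, weight is at least 17): (d) 21 ≥ 17 — meets.
  The defendant carries Stage 3; the plaintiff now bears the burden.
Stage 4 (plaintiff, the balance of probabilities, weight is at least 54): (e) 52 (defendant's 85 disregarded) < 54 — fails; (f) 52 (defendant's 85 disregarded) < 54 — fails.
  Stage 4 not carried; the plaintiff fails its burden.
So the defendant prevails.

defendant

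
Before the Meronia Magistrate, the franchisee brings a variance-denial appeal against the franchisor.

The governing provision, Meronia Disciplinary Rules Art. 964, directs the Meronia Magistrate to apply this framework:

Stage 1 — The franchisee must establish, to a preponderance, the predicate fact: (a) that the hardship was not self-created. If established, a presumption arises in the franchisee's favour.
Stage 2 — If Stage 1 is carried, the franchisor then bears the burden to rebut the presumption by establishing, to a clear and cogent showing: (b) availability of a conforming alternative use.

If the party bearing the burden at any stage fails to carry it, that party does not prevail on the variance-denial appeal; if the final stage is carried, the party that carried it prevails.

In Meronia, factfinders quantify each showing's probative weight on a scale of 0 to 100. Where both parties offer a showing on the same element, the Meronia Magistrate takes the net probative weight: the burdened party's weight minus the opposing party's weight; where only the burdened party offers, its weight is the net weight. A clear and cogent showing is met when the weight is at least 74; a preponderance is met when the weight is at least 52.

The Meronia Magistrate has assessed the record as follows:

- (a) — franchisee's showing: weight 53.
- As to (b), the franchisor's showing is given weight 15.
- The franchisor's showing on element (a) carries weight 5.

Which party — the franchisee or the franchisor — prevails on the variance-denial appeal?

franchisor

Stage 1 — burden on franchisee; standard: a preponderance (weight is at least 52).
    (a): 53 − 5 = 48 < 52 [not met]
  The franchisee does not carry Stage 1.
The analysis ends at Stage 1; the franchisor prevails.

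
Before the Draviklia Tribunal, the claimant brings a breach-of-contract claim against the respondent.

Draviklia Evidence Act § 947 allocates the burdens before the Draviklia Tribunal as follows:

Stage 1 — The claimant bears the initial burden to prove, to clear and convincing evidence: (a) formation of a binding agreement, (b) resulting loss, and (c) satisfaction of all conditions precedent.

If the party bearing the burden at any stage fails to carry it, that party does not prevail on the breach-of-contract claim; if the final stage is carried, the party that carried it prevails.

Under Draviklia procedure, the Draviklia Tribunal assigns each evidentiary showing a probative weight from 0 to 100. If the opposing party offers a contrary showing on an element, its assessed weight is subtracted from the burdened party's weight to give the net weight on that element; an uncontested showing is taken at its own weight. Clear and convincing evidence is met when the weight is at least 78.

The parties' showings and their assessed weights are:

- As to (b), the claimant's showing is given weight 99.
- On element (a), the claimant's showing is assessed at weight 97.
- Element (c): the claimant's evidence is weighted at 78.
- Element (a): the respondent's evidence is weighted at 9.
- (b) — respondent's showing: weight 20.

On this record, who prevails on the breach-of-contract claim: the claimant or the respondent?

At Stage 1 the claimant must meet clear and convincing evidence (weight is at least 78): on (a) the weight is 97 less the opposing 9 gives net 88, which does reach 78, so (a) meets the standard; on (b) the weight is 99 less the opposing 20 gives net 79, which does reach 78, so (b) meets the standard; on (c) the weight is 78, which does reach 78, so (c) meets the standard.
  Stage 1 carried; the final stage is satisfied.
All stages carried — the claimant prevails.

claimant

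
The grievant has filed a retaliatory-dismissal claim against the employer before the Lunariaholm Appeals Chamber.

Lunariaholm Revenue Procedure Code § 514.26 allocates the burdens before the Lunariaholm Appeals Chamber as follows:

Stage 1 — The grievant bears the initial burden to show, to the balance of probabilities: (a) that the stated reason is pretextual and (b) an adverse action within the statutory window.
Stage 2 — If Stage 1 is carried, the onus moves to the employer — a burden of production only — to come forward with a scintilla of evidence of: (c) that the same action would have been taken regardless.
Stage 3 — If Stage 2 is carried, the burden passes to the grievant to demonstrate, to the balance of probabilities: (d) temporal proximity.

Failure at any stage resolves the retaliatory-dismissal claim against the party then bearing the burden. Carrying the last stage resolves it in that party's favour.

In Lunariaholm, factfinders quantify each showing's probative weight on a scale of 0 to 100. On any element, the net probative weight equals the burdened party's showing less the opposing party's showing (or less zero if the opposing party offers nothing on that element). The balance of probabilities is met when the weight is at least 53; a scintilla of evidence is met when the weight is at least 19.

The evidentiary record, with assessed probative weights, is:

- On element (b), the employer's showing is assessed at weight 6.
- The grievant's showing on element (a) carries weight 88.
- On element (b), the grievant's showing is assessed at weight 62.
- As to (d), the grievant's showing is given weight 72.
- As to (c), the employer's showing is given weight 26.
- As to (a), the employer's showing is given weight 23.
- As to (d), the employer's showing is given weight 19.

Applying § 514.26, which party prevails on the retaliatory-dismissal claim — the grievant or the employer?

grievant

Stage 1 — burden on grievant; standard: the balance of probabilities (weight is at least 53).
    (a): 88 − 23 = 65 ≥ 53 [met]
    (b): 62 − 6 = 56 ≥ 53 [met]
  All elements met. The burden passes to the employer.
Stage 2 — burden on employer; standard: a scintilla of evidence (weight is at least 19).
    (c): 26 ≥ 19 [met]
  Stage 2 is satisfied; the onus moves to the grievant.
Stage 3 — burden on grievant; standard: the balance of probabilities (weight is at least 53).
    (d): 72 − 19 = 53 ≥ 53 [met]
  Stage 3 carried; the final stage is satisfied.
With every stage satisfied, the grievant prevails.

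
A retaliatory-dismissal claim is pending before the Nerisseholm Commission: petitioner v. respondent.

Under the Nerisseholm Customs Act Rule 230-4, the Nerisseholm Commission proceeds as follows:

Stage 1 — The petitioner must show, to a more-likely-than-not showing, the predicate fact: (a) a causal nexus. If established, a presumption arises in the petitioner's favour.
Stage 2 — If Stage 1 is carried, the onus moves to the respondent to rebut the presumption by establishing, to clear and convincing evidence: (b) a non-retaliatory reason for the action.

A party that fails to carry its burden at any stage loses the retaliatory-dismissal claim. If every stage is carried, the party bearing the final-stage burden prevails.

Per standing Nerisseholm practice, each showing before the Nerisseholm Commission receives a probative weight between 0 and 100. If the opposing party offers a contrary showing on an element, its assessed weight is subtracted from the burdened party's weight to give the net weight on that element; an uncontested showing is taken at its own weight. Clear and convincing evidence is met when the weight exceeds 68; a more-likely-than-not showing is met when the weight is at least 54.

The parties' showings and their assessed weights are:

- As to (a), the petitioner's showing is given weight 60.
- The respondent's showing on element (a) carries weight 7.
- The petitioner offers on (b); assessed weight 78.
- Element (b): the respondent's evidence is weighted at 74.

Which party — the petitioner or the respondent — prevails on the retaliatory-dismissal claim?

Stage 1 — burden on petitioner; standard: a more-likely-than-not showing (weight is at least 54).
    (a): 60 − 7 = 53 < 54 [not met]
  Stage 1 not carried; the petitioner fails its burden.
The analysis ends at Stage 1; the respondent prevails.

respondent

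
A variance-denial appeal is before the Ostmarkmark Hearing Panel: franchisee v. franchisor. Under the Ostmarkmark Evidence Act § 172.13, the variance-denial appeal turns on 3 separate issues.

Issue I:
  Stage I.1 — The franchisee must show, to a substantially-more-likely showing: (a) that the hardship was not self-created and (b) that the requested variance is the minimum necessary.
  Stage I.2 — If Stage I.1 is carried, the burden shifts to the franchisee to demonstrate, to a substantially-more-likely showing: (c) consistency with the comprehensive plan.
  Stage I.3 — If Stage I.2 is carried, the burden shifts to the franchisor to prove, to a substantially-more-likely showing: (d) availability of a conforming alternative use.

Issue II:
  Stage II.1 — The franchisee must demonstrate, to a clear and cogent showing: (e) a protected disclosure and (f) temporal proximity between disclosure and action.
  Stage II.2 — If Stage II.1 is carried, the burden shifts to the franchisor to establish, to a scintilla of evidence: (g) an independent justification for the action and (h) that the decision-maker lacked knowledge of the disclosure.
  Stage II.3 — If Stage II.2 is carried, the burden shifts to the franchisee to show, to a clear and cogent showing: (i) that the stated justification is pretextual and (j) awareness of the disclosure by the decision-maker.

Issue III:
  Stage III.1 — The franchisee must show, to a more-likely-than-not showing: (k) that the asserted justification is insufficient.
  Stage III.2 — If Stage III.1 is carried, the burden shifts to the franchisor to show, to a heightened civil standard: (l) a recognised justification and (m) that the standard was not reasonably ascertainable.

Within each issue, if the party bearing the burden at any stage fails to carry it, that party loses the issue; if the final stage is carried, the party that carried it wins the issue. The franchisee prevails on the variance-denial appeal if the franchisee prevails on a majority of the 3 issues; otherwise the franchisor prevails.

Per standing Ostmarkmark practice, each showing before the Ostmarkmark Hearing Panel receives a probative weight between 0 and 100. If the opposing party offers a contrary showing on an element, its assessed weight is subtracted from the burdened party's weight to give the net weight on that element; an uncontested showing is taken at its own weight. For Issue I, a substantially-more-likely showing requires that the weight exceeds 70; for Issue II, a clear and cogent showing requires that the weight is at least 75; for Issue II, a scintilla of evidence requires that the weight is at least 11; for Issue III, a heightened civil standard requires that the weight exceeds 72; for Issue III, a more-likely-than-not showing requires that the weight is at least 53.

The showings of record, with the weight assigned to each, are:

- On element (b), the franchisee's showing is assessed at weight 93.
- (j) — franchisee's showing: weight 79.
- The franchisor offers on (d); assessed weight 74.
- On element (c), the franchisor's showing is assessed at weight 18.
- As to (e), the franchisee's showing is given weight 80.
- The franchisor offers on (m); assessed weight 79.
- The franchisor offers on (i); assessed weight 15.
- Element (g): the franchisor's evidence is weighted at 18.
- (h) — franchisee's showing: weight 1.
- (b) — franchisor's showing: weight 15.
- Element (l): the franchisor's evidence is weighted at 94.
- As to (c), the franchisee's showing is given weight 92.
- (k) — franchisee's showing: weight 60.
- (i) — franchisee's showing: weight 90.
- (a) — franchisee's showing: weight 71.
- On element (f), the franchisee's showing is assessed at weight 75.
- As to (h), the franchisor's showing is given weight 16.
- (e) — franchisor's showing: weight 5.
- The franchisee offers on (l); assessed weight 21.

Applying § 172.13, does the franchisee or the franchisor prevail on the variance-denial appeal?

franchisor

— Issue I —
At Stage I.1 the franchisee must meet a substantially-more-likely showing (weight exceeds 70): on (a) the weight is 71, > 70, so (a) meets the standard; on (b) the weight is 93 less the opposing 15 gives net 78, which does exceed 70, so (b) meets the standard.
  All elements met. The franchisee retains the burden for Stage I.2.
At Stage I.2 the franchisee must meet a substantially-more-likely showing (weight exceeds 70): on (c) the weight is 92 less the opposing 18 gives net 74, > 70, so (c) meets the standard.
  Stage I.2 is satisfied; the onus moves to the franchisor.
At Stage I.3 the franchisor must meet a substantially-more-likely showing (weight exceeds 70): on (d) the weight is 74, > 70, so (d) meets the standard.
  Stage I.3 carried; the final stage is satisfied.
Every stage carried; the franchisor prevails on this issue.
— Issue II —
At Stage II.1 the franchisee must meet a clear and cogent showing (weight is at least 75): on (e) the weight is 80 less the opposing 5 gives net 75, ≥ 75, so (e) meets the standard; on (f) the weight is 75, which does reach 75, so (f) meets the standard.
  Stage II.1 carried; the burden shifts to the franchisor.
At Stage II.2 the franchisor must meet a scintilla of evidence (weight is at least 11): on (g) the weight is 18, ≥ 11, so (g) meets the standard; on (h) the weight is 16 less the opposing 1 gives net 15, which does reach 11, so (h) meets the standard.
  The franchisor carries Stage II.2; the franchisee now bears the burden.
At Stage II.3 the franchisee must meet a clear and cogent showing (weight is at least 75): on (i) the weight is 90 less the opposing 15 gives net 75, ≥ 75, so (i) meets the standard; on (j) the weight is 79, ≥ 75, so (j) meets the standard.
  The franchisee carries the last stage.
Every stage carried; the franchisee prevails on this issue.
— Issue III —
At Stage III.1 the franchisee must meet a more-likely-than-not showing (weight is at least 53): on (k) the weight is 60, ≥ 53, so (k) meets the standard.
  The franchisee carries Stage III.1; the franchisor now bears the burden.
At Stage III.2 the franchisor must meet a heightened civil standard (weight exceeds 72): on (l) the weight is 94 less the opposing 21 gives net 73, which does exceed 72, so (l) meets the standard; on (m) the weight is 79, > 72, so (m) meets the standard.
  All elements met at the final stage.
With every stage satisfied, the franchisor prevails on this issue.
Per-issue: Issue I → franchisor; Issue II → franchisee; Issue III → franchisor. The franchisee must prevail on a majority of issues; overall, the franchisor prevails.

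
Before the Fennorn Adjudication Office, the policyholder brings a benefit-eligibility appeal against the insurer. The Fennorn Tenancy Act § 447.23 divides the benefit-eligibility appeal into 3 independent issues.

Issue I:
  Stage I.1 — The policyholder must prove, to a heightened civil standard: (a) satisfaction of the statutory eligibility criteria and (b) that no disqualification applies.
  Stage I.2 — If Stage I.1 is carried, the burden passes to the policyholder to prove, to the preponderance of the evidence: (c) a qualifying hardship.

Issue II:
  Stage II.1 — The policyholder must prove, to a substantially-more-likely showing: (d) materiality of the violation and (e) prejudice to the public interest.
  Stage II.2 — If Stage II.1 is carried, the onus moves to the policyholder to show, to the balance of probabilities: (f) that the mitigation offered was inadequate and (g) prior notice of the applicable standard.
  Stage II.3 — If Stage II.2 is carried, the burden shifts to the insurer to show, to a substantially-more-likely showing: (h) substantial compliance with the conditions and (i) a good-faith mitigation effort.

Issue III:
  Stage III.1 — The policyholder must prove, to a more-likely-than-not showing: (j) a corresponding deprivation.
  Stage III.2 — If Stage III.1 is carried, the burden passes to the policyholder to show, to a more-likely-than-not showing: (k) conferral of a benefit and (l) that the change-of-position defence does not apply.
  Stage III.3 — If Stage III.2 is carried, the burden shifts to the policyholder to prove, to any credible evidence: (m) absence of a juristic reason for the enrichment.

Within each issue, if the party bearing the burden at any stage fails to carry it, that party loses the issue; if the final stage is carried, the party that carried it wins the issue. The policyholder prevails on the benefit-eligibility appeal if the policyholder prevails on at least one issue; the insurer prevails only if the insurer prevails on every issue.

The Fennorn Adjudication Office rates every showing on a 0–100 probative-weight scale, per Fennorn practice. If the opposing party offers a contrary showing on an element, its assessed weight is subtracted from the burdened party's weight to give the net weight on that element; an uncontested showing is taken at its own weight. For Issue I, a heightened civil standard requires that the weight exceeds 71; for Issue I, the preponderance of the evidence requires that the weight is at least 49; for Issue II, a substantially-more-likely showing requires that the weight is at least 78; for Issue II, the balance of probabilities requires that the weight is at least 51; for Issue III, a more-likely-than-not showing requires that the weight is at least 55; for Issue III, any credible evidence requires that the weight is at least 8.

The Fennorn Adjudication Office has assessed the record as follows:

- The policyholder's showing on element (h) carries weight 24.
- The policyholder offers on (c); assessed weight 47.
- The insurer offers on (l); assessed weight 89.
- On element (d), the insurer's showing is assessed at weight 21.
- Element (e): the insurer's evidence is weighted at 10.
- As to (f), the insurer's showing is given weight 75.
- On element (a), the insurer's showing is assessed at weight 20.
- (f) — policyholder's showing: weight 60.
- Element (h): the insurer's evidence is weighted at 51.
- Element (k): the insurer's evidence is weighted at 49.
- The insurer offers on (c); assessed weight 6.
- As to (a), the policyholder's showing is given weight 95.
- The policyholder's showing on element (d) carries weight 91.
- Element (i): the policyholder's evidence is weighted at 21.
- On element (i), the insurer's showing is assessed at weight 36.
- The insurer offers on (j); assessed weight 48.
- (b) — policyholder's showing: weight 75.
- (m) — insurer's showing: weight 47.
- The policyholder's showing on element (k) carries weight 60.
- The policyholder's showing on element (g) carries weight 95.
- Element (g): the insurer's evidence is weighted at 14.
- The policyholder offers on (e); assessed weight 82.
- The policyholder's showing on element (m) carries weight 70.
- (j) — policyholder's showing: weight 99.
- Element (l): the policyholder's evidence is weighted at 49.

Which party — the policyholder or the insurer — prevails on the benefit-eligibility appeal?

— Issue I —
Stage I.1 (policyholder, a heightened civil standard, weight exceeds 71): (a) net 95−20=75 > 71 — meets; (b) 75 > 71 — meets.
  Stage I.1 is satisfied; the policyholder continues to bear the burden.
Stage I.2 (policyholder, the preponderance of the evidence, weight is at least 49): (c) net 47−6=41 < 49 — fails.
  The policyholder does not carry Stage I.2.
The insurer prevails on this issue.
— Issue II —
Stage II.1 — burden on policyholder; standard: a substantially-more-likely showing (weight is at least 78).
    (d): 91 − 21 = 70 < 78 [not met]
    (e): 82 − 10 = 72 < 78 [not met]
  Not every element is met, so the policyholder fails to carry Stage II.1.
So the insurer prevails on this issue.
— Issue III —
At Stage III.1 the policyholder must meet a more-likely-than-not showing (weight is at least 55): on (j) the weight is 99 less the opposing 48 gives net 51, which does not reach 55, so (j) does not meet the standard.
  The policyholder does not carry Stage III.1.
The insurer prevails on this issue.
Per-issue: Issue I → insurer; Issue II → insurer; Issue III → insurer. The policyholder must prevail on at least one issue; overall, the insurer prevails.

insurer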